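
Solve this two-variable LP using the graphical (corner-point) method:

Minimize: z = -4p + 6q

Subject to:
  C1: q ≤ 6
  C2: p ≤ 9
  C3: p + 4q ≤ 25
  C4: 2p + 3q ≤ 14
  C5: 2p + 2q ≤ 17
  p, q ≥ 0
Each vertex is the intersection of two constraint boundaries that also satisfies all remaining constraints:
  p = 0 and q = 0 → (0, 0)
  2p + 3q = 14 and q = 0 → (7, 0)
  2p + 3q = 14 and p = 0 → (0, 4.667)

Evaluating z = -4p + 6q at each vertex:
  (0, 0): z = 0
  (7, 0): z = -28
  (0, 4.667): z = 28

The minimum is at (7, 0) with z = -28.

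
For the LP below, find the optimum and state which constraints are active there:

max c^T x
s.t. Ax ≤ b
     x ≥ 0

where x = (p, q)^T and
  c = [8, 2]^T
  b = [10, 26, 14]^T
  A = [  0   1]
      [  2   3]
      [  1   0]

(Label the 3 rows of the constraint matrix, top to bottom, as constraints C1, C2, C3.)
Optimal: p = 13, q = 0
Slack at optimum:
  C1: slack = 10
  C2: slack = 0 (binding)
  C3: slack = 1
  p ≥ 0: p = 13
  q ≥ 0: q = 0 (binding)
Binding constraints: C2, q ≥ 0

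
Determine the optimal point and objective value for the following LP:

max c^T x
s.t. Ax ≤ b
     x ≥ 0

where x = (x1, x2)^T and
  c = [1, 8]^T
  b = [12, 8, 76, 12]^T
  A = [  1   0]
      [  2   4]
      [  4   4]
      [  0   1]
Each vertex is the intersection of two constraint boundaries that also satisfies all remaining constraints:
  x1 = 0 and x2 = 0 → (0, 0)
  2x1 + 4x2 = 8 and x2 = 0 → (4, 0)
  2x1 + 4x2 = 8 and x1 = 0 → (0, 2)

Evaluating z = x1 + 8x2 at each vertex:
  (0, 0): z = 0
  (4, 0): z = 4
  (0, 2): z = 16

The maximum is at (0, 2) with z = 16.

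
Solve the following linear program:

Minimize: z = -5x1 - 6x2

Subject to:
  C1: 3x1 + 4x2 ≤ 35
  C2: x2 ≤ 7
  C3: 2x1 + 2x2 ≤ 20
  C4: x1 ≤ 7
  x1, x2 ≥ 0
x1 = 5, x2 = 5, z = -55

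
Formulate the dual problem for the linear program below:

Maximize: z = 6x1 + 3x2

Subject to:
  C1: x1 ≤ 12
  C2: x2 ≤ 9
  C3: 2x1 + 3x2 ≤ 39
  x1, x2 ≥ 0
Minimize: z = 12y1 + 9y2 + 39y3

Subject to:
  C1: -y1 - 2y3 ≤ -6
  C2: -y2 - 3y3 ≤ -3
  y1, y2, y3 ≥ 0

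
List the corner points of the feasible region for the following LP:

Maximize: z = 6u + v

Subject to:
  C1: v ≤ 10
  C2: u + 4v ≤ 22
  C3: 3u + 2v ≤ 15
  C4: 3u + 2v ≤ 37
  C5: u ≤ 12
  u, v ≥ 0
Each vertex is the intersection of two constraint boundaries that also satisfies all remaining constraints:
  u = 0 and v = 0 → (0, 0)
  3u + 2v = 15 and v = 0 → (5, 0)
  u + 4v = 22 and 3u + 2v = 15 → (1.6, 5.1)
  u + 4v = 22 and u = 0 → (0, 5.5)

Vertices: (0, 0), (5, 0), (1.6, 5.1), (0, 5.5)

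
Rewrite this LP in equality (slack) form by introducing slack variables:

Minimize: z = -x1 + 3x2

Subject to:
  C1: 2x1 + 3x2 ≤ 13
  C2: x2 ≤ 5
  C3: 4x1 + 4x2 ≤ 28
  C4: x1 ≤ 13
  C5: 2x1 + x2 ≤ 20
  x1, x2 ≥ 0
min z = -x1 + 3x2

s.t.
  2x1 + 3x2 + s1 = 13
  x2 + s2 = 5
  4x1 + 4x2 + s3 = 28
  x1 + s4 = 13
  2x1 + x2 + s5 = 20
  x1, x2, s1, s2, s3, s4, s5 ≥ 0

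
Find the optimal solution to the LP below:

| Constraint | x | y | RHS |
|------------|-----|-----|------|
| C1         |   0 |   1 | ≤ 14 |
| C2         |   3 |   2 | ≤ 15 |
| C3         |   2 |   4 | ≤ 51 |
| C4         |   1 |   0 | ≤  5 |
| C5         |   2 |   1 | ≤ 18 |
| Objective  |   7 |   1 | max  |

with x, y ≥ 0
x = 5, y = 0, z = 35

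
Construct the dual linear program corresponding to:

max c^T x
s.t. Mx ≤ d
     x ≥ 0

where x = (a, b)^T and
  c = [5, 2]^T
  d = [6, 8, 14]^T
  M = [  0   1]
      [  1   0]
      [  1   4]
Minimize: z = 6y1 + 8y2 + 14y3

Subject to:
  C1: -y2 - y3 ≤ -5
  C2: -y1 - 4y3 ≤ -2
  y1, y2, y3 ≥ 0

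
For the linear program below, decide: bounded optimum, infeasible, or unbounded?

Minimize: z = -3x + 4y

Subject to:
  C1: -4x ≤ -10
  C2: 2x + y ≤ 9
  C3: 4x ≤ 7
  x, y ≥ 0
C3 requires 4x ≤ 7, while C1 (-4x ≤ -10) is equivalent to 4x ≥ 10. Together they would need 10 ≤ 4x ≤ 7, which is impossible since 10 > 7. No point satisfies all constraints.

The feasible region is empty; the LP is infeasible.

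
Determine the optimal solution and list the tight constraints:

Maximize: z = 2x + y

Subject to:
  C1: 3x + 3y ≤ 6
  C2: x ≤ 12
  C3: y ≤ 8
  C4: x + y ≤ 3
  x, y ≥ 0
Optimal: x = 2, y = 0
Slack at optimum:
  C1: slack = 0 (binding)
  C2: slack = 10
  C3: slack = 8
  C4: slack = 1
  x ≥ 0: x = 2
  y ≥ 0: y = 0 (binding)
Binding constraints: C1, y ≥ 0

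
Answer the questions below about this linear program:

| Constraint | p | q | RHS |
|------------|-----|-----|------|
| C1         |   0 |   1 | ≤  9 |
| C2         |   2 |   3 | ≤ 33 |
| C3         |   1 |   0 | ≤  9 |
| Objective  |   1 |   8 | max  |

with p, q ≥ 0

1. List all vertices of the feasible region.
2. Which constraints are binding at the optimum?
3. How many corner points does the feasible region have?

1. (0, 0), (9, 0), (9, 5), (3, 9), (0, 9)
2. C1, C2
3. 5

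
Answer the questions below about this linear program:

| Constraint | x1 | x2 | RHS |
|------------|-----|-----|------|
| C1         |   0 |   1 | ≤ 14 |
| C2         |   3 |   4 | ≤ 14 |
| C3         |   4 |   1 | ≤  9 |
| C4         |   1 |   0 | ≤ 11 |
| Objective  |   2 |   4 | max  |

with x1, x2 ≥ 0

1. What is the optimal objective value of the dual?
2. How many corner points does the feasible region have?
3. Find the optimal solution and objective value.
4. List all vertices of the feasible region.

1. 14 (by strong duality, equal to the primal optimum)
2. 4
3. x1 = 0, x2 = 3.5, z = 14
4. (0, 0), (2.25, 0), (1.692, 2.231), (0, 3.5)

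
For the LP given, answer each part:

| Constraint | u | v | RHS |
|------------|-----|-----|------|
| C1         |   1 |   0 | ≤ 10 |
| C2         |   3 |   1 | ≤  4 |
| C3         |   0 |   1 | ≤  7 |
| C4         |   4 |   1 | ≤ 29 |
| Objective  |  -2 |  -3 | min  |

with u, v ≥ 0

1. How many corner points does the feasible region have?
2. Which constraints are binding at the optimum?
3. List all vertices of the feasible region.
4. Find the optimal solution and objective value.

1. 3
2. C2, u ≥ 0
3. (0, 0), (1.333, 0), (0, 4)
4. u = 0, v = 4, z = -12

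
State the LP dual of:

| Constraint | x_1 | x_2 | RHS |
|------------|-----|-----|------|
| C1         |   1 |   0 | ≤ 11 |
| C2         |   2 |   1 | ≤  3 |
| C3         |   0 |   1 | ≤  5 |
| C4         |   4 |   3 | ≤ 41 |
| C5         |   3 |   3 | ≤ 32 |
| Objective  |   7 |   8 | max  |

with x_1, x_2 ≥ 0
Minimize: z = 11y1 + 3y2 + 5y3 + 41y4 + 32y5

Subject to:
  C1: -y1 - 2y2 - 4y4 - 3y5 ≤ -7
  C2: -y2 - y3 - 3y4 - 3y5 ≤ -8
  y1, y2, y3, y4, y5 ≥ 0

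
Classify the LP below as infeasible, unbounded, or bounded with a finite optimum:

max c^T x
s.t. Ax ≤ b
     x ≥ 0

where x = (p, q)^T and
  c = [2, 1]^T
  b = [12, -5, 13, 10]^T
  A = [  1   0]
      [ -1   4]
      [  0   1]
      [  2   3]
The point (5, 0) satisfies every constraint, so the LP is feasible; the constraints give p ≤ 12 and q ≤ 13, which with p, q ≥ 0 keep the feasible region inside a bounded box. A feasible, bounded LP attains a finite optimum at a vertex.

Evaluating z = 2p + q at each vertex:
  (5, 0): z = 10

Feasible with finite optimum z* = 10 at (5, 0).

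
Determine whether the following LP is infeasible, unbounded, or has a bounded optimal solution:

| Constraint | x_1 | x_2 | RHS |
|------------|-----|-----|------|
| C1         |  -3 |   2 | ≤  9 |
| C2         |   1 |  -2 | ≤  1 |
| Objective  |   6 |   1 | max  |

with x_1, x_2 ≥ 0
Feasible point: (0, 0) satisfies every constraint, so the LP is feasible.
Direction d = (1, 1): for each constraint row a, a·d ≤ 0 —
  (-3)(1) + (2)(1) = -1 ≤ 0
  (1)(1) + (-2)(1) = -1 ≤ 0
and d ≥ 0, so (0, 0) + t·d stays feasible for every t ≥ 0. Along this ray z = 6x_1 + x_2 changes by 7 per unit t, so z → +∞.

Unbounded: there is a feasible ray along which z → +∞.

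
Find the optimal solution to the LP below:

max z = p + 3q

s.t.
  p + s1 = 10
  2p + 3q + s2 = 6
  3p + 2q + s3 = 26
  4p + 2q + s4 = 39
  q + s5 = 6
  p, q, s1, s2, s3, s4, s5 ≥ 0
Each vertex is the intersection of two constraint boundaries that also satisfies all remaining constraints:
  p = 0 and q = 0 → (0, 0)
  2p + 3q = 6 and q = 0 → (3, 0)
  2p + 3q = 6 and p = 0 → (0, 2)

Evaluating z = p + 3q at each vertex:
  (0, 0): z = 0
  (3, 0): z = 3
  (0, 2): z = 6

The maximum is at (0, 2) with z = 6.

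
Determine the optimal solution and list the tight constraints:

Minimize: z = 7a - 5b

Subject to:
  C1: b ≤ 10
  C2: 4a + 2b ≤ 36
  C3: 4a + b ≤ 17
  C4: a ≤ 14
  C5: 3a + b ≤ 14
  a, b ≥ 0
Optimal: a = 0, b = 10
Slack at optimum:
  C1: slack = 0 (binding)
  C2: slack = 16
  C3: slack = 7
  C4: slack = 14
  C5: slack = 4
  a ≥ 0: a = 0 (binding)
  b ≥ 0: b = 10
Binding constraints: C1, a ≥ 0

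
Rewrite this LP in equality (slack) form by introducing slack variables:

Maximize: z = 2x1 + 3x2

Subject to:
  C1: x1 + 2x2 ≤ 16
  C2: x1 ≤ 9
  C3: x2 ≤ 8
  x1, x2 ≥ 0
max z = 2x1 + 3x2

s.t.
  x1 + 2x2 + s1 = 16
  x1 + s2 = 9
  x2 + s3 = 8
  x1, x2, s1, s2, s3 ≥ 0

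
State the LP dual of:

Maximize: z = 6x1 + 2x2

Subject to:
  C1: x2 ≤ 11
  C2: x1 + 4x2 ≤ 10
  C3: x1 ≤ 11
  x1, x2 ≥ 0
Minimize: z = 11y1 + 10y2 + 11y3

Subject to:
  C1: -y2 - y3 ≤ -6
  C2: -y1 - 4y2 ≤ -2
  y1, y2, y3 ≥ 0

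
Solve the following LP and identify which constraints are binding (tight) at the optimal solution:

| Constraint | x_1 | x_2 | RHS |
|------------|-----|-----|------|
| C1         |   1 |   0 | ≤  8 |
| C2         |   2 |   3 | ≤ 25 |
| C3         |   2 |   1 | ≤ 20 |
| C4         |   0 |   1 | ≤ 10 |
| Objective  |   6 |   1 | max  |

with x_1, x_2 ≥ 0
Optimal: x_1 = 8, x_2 = 3
Binding: C1, C2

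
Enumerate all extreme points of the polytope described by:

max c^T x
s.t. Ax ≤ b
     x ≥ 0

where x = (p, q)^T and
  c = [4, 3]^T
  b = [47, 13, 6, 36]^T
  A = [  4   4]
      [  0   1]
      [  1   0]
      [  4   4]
Each vertex is the intersection of two constraint boundaries that also satisfies all remaining constraints:
  p = 0 and q = 0 → (0, 0)
  p = 6 and q = 0 → (6, 0)
  p = 6 and 4p + 4q = 36 → (6, 3)
  4p + 4q = 36 and p = 0 → (0, 9)

Vertices: (0, 0), (6, 0), (6, 3), (0, 9)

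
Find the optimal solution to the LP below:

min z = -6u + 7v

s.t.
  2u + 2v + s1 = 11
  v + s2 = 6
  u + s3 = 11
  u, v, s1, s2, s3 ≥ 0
u = 5.5, v = 0, z = -33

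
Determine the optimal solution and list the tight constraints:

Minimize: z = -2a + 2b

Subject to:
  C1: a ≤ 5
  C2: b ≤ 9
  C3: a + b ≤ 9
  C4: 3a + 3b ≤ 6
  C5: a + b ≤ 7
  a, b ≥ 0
Optimal: a = 2, b = 0
Binding: C4, b ≥ 0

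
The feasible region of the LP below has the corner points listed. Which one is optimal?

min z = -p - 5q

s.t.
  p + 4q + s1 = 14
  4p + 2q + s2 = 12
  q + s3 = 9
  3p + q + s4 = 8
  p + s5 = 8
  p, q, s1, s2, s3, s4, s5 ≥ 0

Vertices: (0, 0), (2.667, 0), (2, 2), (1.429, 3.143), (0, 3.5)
Evaluating z = -p - 5q at each vertex:
  (0, 0): z = 0
  (2.667, 0): z = -2.667
  (2, 2): z = -12
  (1.429, 3.143): z = -17.14
  (0, 3.5): z = -17.5

The smallest value is z = -17.5, attained at (0, 3.5).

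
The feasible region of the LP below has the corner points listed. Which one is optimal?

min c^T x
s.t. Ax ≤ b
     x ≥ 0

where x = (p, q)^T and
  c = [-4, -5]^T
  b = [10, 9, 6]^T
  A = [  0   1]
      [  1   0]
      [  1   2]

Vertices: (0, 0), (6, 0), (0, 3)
Evaluating z = -4p - 5q at each vertex:
  (0, 0): z = 0
  (6, 0): z = -24
  (0, 3): z = -15

The smallest value is z = -24, attained at (6, 0).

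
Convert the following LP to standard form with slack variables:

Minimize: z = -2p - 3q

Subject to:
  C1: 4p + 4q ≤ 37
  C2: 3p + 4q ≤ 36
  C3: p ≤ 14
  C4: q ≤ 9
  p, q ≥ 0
min z = -2p - 3q

s.t.
  4p + 4q + s1 = 37
  3p + 4q + s2 = 36
  p + s3 = 14
  q + s4 = 9
  p, q, s1, s2, s3, s4 ≥ 0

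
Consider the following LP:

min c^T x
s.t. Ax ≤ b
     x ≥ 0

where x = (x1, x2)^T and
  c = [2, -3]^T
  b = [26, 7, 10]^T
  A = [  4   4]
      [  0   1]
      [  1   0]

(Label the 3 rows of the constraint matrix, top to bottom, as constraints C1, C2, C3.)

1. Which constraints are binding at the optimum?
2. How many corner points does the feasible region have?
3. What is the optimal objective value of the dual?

1. C1, x1 ≥ 0
2. 3
3. -19.5 (by strong duality, equal to the primal optimum)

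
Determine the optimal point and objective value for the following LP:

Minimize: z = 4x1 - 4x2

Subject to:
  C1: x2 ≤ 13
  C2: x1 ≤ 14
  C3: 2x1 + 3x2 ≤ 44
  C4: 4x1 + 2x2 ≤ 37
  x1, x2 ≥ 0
Each vertex is the intersection of two constraint boundaries that also satisfies all remaining constraints:
  x1 = 0 and x2 = 0 → (0, 0)
  4x1 + 2x2 = 37 and x2 = 0 → (9.25, 0)
  2x1 + 3x2 = 44 and 4x1 + 2x2 = 37 → (2.875, 12.75)
  x2 = 13 and 2x1 + 3x2 = 44 → (2.5, 13)
  x2 = 13 and x1 = 0 → (0, 13)

Evaluating z = 4x1 - 4x2 at each vertex:
  (0, 0): z = 0
  (9.25, 0): z = 37
  (2.875, 12.75): z = -39.5
  (2.5, 13): z = -42
  (0, 13): z = -52

The minimum is at (0, 13) with z = -52.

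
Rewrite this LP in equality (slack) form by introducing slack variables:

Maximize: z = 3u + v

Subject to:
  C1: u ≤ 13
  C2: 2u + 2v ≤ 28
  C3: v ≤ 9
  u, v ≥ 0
max z = 3u + v

s.t.
  u + s1 = 13
  2u + 2v + s2 = 28
  v + s3 = 9
  u, v, s1, s2, s3 ≥ 0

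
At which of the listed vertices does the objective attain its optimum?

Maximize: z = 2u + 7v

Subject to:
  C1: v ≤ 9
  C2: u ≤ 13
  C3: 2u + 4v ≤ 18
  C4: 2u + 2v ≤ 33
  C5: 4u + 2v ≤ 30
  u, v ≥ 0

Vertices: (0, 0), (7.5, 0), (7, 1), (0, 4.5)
Evaluating z = 2u + 7v at each vertex:
  (0, 0): z = 0
  (7.5, 0): z = 15
  (7, 1): z = 21
  (0, 4.5): z = 31.5

The largest value is z = 31.5, attained at (0, 4.5).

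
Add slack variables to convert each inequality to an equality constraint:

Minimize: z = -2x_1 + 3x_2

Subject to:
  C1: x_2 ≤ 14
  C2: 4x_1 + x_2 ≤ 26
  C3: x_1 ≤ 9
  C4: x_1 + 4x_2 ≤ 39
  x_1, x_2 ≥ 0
min z = -2x_1 + 3x_2

s.t.
  x_2 + s1 = 14
  4x_1 + x_2 + s2 = 26
  x_1 + s3 = 9
  x_1 + 4x_2 + s4 = 39
  x_1, x_2, s1, s2, s3, s4 ≥ 0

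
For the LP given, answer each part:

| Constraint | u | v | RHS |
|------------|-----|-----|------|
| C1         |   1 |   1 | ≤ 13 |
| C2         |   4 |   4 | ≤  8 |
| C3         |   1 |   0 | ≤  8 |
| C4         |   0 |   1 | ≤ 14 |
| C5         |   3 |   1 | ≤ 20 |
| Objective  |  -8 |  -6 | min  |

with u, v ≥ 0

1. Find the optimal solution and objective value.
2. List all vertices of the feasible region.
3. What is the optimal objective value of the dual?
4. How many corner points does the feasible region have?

1. u = 2, v = 0, z = -16
2. (0, 0), (2, 0), (0, 2)
3. -16 (by strong duality, equal to the primal optimum)
4. 3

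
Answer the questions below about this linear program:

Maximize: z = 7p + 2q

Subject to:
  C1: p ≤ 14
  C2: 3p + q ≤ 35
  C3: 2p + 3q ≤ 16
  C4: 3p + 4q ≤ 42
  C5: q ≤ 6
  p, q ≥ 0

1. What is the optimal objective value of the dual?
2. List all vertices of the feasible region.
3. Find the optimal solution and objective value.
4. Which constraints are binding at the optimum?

1. 56 (by strong duality, equal to the primal optimum)
2. (0, 0), (8, 0), (0, 5.333)
3. p = 8, q = 0, z = 56
4. C3, q ≥ 0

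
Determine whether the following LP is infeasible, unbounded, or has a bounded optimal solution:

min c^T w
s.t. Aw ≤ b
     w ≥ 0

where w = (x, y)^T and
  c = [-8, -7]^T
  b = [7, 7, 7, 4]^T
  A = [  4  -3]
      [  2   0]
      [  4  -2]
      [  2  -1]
Feasible point: (0, 0) satisfies every constraint, so the LP is feasible.
Direction d = (0, 1): for each constraint row a, a·d ≤ 0 —
  (4)(0) + (-3)(1) = -3 ≤ 0
  (2)(0) + (0)(1) = 0 ≤ 0
  (4)(0) + (-2)(1) = -2 ≤ 0
  (2)(0) + (-1)(1) = -1 ≤ 0
and d ≥ 0, so (0, 0) + t·d stays feasible for every t ≥ 0. Along this ray z = -8x - 7y changes by -7 per unit t, so z → −∞.

The LP is unbounded; z can be made arbitrarily small.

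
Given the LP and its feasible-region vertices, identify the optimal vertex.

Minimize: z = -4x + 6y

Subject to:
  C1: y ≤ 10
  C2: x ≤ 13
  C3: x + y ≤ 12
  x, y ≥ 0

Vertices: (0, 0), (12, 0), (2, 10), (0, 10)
Evaluating z = -4x + 6y at each vertex:
  (0, 0): z = 0
  (12, 0): z = -48
  (2, 10): z = 52
  (0, 10): z = 60

The smallest value is z = -48, attained at (12, 0).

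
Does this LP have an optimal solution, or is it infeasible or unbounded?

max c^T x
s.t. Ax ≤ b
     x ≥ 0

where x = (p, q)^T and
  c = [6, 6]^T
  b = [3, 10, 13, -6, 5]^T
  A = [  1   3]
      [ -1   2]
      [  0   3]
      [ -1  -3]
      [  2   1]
One constraint requires p + 3q ≤ 3, while the constraint -p - 3q ≤ -6 is equivalent to p + 3q ≥ 6. Together they would need 6 ≤ p + 3q ≤ 3, which is impossible since 6 > 3. No point satisfies all constraints.

Infeasible — the constraint set is empty.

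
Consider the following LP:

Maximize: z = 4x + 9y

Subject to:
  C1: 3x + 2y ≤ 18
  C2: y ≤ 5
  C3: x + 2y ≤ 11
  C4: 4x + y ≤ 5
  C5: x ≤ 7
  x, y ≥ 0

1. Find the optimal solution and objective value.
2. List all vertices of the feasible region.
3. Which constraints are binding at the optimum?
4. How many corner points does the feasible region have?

1. x = 0, y = 5, z = 45
2. (0, 0), (1.25, 0), (0, 5)
3. C2, C4, x ≥ 0
4. 3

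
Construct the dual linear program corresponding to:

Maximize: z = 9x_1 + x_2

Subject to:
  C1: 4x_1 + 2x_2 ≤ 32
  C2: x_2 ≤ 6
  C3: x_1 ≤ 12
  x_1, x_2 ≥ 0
Minimize: z = 32y1 + 6y2 + 12y3

Subject to:
  C1: -4y1 - y3 ≤ -9
  C2: -2y1 - y2 ≤ -1
  y1, y2, y3 ≥ 0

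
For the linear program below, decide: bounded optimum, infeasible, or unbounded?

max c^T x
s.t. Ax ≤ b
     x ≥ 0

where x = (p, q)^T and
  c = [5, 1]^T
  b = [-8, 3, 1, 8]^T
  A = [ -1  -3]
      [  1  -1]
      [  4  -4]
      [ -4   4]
Feasible point: (1, 3) satisfies every constraint, so the LP is feasible.
Direction d = (1, 1): for each constraint row a, a·d ≤ 0 —
  (-1)(1) + (-3)(1) = -4 ≤ 0
  (1)(1) + (-1)(1) = 0 ≤ 0
  (4)(1) + (-4)(1) = 0 ≤ 0
  (-4)(1) + (4)(1) = 0 ≤ 0
and d ≥ 0, so (1, 3) + t·d stays feasible for every t ≥ 0. Along this ray z = 5p + q changes by 6 per unit t, so z → +∞.

Unbounded — the objective can increase without bound over the feasible region.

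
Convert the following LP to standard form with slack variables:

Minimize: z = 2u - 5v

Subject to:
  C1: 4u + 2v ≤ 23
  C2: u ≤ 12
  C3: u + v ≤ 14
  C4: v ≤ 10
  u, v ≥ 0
min z = 2u - 5v

s.t.
  4u + 2v + s1 = 23
  u + s2 = 12
  u + v + s3 = 14
  v + s4 = 10
  u, v, s1, s2, s3, s4 ≥ 0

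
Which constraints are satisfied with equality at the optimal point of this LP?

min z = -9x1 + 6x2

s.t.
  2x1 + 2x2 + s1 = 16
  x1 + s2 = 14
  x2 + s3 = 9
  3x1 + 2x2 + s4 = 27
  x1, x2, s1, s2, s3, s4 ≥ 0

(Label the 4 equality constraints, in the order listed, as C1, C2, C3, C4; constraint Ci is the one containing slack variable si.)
Optimal: x1 = 8, x2 = 0
Slack at optimum:
  C1: slack = 0 (binding)
  C2: slack = 6
  C3: slack = 9
  C4: slack = 3
  x1 ≥ 0: x1 = 8
  x2 ≥ 0: x2 = 0 (binding)
Binding constraints: C1, x2 ≥ 0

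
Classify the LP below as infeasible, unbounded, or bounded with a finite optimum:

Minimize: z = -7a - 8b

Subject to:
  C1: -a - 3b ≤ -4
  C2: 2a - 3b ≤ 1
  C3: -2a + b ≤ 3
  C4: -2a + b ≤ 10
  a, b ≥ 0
Feasible point: (0, 2) satisfies every constraint, so the LP is feasible.
Direction d = (1, 1): for each constraint row a, a·d ≤ 0 —
  (-1)(1) + (-3)(1) = -4 ≤ 0
  (2)(1) + (-3)(1) = -1 ≤ 0
  (-2)(1) + (1)(1) = -1 ≤ 0
  (-2)(1) + (1)(1) = -1 ≤ 0
and d ≥ 0, so (0, 2) + t·d stays feasible for every t ≥ 0. Along this ray z = -7a - 8b changes by -15 per unit t, so z → −∞.

The LP is unbounded; z can be made arbitrarily small.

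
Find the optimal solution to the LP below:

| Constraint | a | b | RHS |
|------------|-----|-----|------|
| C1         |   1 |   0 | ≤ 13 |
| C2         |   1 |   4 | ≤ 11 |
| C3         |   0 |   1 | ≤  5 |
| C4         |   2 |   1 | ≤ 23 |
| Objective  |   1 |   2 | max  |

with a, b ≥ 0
Each vertex is the intersection of two constraint boundaries that also satisfies all remaining constraints:
  a = 0 and b = 0 → (0, 0)
  a + 4b = 11 and b = 0 → (11, 0)
  a + 4b = 11 and a = 0 → (0, 2.75)

Evaluating z = a + 2b at each vertex:
  (0, 0): z = 0
  (11, 0): z = 11
  (0, 2.75): z = 5.5

The maximum is at (11, 0) with z = 11.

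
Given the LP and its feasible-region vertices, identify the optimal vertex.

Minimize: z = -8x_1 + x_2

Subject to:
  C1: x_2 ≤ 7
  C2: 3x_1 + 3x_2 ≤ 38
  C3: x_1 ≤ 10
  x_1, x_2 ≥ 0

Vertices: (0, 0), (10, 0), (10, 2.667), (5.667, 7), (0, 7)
(10, 0) with z = -80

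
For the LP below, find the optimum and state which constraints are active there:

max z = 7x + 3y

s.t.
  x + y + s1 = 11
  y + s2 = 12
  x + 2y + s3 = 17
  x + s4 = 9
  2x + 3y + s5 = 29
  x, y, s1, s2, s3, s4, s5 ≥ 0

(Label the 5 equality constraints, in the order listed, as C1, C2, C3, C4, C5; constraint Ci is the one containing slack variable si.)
Optimal: x = 9, y = 2
Slack at optimum:
  C1: slack = 0 (binding)
  C2: slack = 10
  C3: slack = 4
  C4: slack = 0 (binding)
  C5: slack = 5
  x ≥ 0: x = 9
  y ≥ 0: y = 2
Binding constraints: C1, C4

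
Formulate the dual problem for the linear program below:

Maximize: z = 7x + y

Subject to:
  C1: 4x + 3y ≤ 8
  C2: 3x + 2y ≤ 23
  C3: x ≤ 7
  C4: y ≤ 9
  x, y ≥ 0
Minimize: z = 8y1 + 23y2 + 7y3 + 9y4

Subject to:
  C1: -4y1 - 3y2 - y3 ≤ -7
  C2: -3y1 - 2y2 - y4 ≤ -1
  y1, y2, y3, y4 ≥ 0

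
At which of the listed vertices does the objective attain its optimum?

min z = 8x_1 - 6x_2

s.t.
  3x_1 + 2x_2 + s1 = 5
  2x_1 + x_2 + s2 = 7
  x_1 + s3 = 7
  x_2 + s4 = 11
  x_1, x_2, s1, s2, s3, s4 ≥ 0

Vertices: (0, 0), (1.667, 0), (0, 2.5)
(0, 2.5) with z = -15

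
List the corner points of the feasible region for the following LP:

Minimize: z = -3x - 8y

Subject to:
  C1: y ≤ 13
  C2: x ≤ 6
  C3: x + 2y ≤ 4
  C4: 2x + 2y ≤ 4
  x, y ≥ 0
Each vertex is the intersection of two constraint boundaries that also satisfies all remaining constraints:
  x = 0 and y = 0 → (0, 0)
  2x + 2y = 4 and y = 0 → (2, 0)
  x + 2y = 4 and 2x + 2y = 4 → (0, 2)

Vertices: (0, 0), (2, 0), (0, 2)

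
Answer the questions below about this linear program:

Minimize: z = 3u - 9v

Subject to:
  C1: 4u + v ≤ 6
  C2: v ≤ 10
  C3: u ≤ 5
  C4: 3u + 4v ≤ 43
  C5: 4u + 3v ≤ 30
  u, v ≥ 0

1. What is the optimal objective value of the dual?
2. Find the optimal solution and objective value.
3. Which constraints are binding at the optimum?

1. -54 (by strong duality, equal to the primal optimum)
2. u = 0, v = 6, z = -54
3. C1, u ≥ 0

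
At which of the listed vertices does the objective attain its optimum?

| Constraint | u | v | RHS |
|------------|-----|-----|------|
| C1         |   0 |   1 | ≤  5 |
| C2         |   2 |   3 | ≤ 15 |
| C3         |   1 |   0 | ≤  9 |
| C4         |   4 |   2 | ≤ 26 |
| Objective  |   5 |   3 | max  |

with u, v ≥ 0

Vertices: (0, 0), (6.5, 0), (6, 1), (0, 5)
Evaluating z = 5u + 3v at each vertex:
  (0, 0): z = 0
  (6.5, 0): z = 32.5
  (6, 1): z = 33
  (0, 5): z = 15

The largest value is z = 33, attained at (6, 1).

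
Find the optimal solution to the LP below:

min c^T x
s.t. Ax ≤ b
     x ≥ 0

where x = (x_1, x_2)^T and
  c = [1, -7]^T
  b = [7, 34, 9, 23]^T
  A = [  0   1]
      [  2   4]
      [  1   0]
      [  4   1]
x_1 = 0, x_2 = 7, z = -49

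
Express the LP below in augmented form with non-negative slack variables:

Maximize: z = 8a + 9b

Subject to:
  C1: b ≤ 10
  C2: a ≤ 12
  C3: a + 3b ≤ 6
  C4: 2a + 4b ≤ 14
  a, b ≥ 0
max z = 8a + 9b

s.t.
  b + s1 = 10
  a + s2 = 12
  a + 3b + s3 = 6
  2a + 4b + s4 = 14
  a, b, s1, s2, s3, s4 ≥ 0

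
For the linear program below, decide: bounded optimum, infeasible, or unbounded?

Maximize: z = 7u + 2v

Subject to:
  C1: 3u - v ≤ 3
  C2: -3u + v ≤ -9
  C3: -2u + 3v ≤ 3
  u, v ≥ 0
C1 requires 3u - v ≤ 3, while C2 (-3u + v ≤ -9) is equivalent to 3u - v ≥ 9. Together they would need 9 ≤ 3u - v ≤ 3, which is impossible since 9 > 3. No point satisfies all constraints.

Infeasible: no point satisfies all constraints simultaneously.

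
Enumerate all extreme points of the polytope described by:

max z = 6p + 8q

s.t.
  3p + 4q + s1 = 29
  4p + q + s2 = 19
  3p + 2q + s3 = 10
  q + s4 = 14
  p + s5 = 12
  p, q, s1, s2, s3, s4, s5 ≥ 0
Each vertex is the intersection of two constraint boundaries that also satisfies all remaining constraints:
  p = 0 and q = 0 → (0, 0)
  3p + 2q = 10 and q = 0 → (3.333, 0)
  3p + 2q = 10 and p = 0 → (0, 5)

Vertices: (0, 0), (3.333, 0), (0, 5)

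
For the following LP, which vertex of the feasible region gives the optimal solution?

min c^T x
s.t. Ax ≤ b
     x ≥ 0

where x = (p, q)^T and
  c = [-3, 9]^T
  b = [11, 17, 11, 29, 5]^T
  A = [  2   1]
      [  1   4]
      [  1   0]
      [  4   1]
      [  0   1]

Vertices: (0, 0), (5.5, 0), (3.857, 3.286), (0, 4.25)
(5.5, 0) with z = -16.5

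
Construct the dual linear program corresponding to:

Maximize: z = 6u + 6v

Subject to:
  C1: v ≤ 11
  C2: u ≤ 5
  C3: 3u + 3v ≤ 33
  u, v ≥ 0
Minimize: z = 11y1 + 5y2 + 33y3

Subject to:
  C1: -y2 - 3y3 ≤ -6
  C2: -y1 - 3y3 ≤ -6
  y1, y2, y3 ≥ 0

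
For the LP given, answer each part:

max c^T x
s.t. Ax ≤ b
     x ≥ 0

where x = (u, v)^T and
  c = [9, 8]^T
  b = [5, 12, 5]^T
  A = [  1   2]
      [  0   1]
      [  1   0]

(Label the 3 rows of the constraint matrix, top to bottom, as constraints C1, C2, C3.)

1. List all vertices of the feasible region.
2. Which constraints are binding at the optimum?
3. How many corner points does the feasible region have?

1. (0, 0), (5, 0), (0, 2.5)
2. C1, C3, v ≥ 0
3. 3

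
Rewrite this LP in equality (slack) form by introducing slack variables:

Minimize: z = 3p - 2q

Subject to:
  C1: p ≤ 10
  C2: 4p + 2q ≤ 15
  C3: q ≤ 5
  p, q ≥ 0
min z = 3p - 2q

s.t.
  p + s1 = 10
  4p + 2q + s2 = 15
  q + s3 = 5
  p, q, s1, s2, s3 ≥ 0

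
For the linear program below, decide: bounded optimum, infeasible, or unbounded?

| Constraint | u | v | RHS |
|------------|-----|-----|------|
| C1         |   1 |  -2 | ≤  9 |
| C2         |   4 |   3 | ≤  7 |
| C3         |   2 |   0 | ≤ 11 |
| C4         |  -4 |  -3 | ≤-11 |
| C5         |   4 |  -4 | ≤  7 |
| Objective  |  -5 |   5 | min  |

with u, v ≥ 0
C2 requires 4u + 3v ≤ 7, while C4 (-4u - 3v ≤ -11) is equivalent to 4u + 3v ≥ 11. Together they would need 11 ≤ 4u + 3v ≤ 7, which is impossible since 11 > 7. No point satisfies all constraints.

Infeasible — the constraint set is empty.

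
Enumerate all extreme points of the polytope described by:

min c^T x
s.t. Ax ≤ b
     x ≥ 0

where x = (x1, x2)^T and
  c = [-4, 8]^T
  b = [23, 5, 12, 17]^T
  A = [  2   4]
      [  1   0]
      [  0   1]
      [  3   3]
Each vertex is the intersection of two constraint boundaries that also satisfies all remaining constraints:
  x1 = 0 and x2 = 0 → (0, 0)
  x1 = 5 and x2 = 0 → (5, 0)
  x1 = 5 and 3x1 + 3x2 = 17 → (5, 0.6667)
  3x1 + 3x2 = 17 and x1 = 0 → (0, 5.667)

Vertices: (0, 0), (5, 0), (5, 0.6667), (0, 5.667)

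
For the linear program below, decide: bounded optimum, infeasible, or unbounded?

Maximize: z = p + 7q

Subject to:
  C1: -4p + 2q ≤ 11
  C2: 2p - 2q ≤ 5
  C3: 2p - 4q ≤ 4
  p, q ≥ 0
Feasible point: (0, 0) satisfies every constraint, so the LP is feasible.
Direction d = (1, 1): for each constraint row a, a·d ≤ 0 —
  (-4)(1) + (2)(1) = -2 ≤ 0
  (2)(1) + (-2)(1) = 0 ≤ 0
  (2)(1) + (-4)(1) = -2 ≤ 0
and d ≥ 0, so (0, 0) + t·d stays feasible for every t ≥ 0. Along this ray z = p + 7q changes by 8 per unit t, so z → +∞.

Unbounded — the objective can increase without bound over the feasible region.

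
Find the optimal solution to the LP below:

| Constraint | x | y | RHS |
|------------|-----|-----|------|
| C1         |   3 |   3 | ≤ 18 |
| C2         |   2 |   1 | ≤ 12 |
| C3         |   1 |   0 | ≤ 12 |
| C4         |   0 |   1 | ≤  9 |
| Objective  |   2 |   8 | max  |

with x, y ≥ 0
x = 0, y = 6, z = 48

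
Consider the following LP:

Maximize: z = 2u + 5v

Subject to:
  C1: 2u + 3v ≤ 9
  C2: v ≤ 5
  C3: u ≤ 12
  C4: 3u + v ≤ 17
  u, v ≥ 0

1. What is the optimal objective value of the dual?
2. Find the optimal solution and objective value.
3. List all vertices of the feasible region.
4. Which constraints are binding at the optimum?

1. 15 (by strong duality, equal to the primal optimum)
2. u = 0, v = 3, z = 15
3. (0, 0), (4.5, 0), (0, 3)
4. C1, u ≥ 0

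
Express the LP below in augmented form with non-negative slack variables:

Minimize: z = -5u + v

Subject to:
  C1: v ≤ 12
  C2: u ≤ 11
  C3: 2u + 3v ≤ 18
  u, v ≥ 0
min z = -5u + v

s.t.
  v + s1 = 12
  u + s2 = 11
  2u + 3v + s3 = 18
  u, v, s1, s2, s3 ≥ 0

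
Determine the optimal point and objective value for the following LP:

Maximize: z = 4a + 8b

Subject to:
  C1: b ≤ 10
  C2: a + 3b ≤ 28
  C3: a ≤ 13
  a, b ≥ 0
a = 13, b = 5, z = 92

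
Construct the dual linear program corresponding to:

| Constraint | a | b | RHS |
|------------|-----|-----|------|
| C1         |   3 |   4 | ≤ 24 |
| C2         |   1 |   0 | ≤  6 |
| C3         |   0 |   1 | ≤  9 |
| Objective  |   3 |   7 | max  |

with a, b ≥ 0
Minimize: z = 24y1 + 6y2 + 9y3

Subject to:
  C1: -3y1 - y2 ≤ -3
  C2: -4y1 - y3 ≤ -7
  y1, y2, y3 ≥ 0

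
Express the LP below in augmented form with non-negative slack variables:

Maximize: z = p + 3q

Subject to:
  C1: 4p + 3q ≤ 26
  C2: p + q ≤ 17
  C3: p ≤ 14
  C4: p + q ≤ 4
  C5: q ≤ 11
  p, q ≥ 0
max z = p + 3q

s.t.
  4p + 3q + s1 = 26
  p + q + s2 = 17
  p + s3 = 14
  p + q + s4 = 4
  q + s5 = 11
  p, q, s1, s2, s3, s4, s5 ≥ 0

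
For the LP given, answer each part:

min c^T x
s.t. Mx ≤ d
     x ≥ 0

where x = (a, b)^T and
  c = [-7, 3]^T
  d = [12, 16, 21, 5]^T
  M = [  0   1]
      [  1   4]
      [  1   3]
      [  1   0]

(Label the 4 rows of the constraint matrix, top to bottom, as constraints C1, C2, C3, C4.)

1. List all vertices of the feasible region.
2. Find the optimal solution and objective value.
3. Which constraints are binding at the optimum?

1. (0, 0), (5, 0), (5, 2.75), (0, 4)
2. a = 5, b = 0, z = -35
3. C4, b ≥ 0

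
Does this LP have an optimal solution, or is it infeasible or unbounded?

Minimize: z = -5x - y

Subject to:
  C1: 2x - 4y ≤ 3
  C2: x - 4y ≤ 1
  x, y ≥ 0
Feasible point: (0, 0) satisfies every constraint, so the LP is feasible.
Direction d = (0, 1): for each constraint row a, a·d ≤ 0 —
  (2)(0) + (-4)(1) = -4 ≤ 0
  (1)(0) + (-4)(1) = -4 ≤ 0
and d ≥ 0, so (0, 0) + t·d stays feasible for every t ≥ 0. Along this ray z = -5x - y changes by -1 per unit t, so z → −∞.

Unbounded: there is a feasible ray along which z → −∞.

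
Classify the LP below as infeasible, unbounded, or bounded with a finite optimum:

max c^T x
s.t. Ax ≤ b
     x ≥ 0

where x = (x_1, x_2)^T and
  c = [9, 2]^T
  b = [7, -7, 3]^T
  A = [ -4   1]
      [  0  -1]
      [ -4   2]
Feasible point: (3, 7) satisfies every constraint, so the LP is feasible.
Direction d = (1, 0): for each constraint row a, a·d ≤ 0 —
  (-4)(1) + (1)(0) = -4 ≤ 0
  (0)(1) + (-1)(0) = 0 ≤ 0
  (-4)(1) + (2)(0) = -4 ≤ 0
and d ≥ 0, so (3, 7) + t·d stays feasible for every t ≥ 0. Along this ray z = 9x_1 + 2x_2 changes by 9 per unit t, so z → +∞.

Unbounded: there is a feasible ray along which z → +∞.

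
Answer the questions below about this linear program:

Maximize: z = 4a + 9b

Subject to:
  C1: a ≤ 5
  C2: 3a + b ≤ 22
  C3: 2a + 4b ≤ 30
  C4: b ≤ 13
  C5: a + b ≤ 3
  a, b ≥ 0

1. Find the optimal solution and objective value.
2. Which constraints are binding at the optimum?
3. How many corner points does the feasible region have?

1. a = 0, b = 3, z = 27
2. C5, a ≥ 0
3. 3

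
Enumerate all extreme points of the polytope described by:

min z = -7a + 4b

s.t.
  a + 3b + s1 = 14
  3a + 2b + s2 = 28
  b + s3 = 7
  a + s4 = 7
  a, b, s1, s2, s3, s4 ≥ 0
Each vertex is the intersection of two constraint boundaries that also satisfies all remaining constraints:
  a = 0 and b = 0 → (0, 0)
  a = 7 and b = 0 → (7, 0)
  a + 3b = 14 and a = 7 → (7, 2.333)
  a + 3b = 14 and a = 0 → (0, 4.667)

Vertices: (0, 0), (7, 0), (7, 2.333), (0, 4.667)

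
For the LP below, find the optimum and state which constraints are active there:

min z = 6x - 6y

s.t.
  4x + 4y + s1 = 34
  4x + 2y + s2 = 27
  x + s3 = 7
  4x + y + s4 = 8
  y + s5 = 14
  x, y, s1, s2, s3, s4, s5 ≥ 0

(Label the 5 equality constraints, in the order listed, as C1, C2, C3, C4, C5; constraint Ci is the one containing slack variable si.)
Optimal: x = 0, y = 8
Slack at optimum:
  C1: slack = 2
  C2: slack = 11
  C3: slack = 7
  C4: slack = 0 (binding)
  C5: slack = 6
  x ≥ 0: x = 0 (binding)
  y ≥ 0: y = 8
Binding constraints: C4, x ≥ 0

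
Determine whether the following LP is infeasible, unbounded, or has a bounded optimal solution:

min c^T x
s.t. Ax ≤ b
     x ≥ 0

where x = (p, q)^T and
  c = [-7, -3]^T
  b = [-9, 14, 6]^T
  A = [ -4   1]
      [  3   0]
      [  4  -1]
One constraint requires 4p - q ≤ 6, while the constraint -4p + q ≤ -9 is equivalent to 4p - q ≥ 9. Together they would need 9 ≤ 4p - q ≤ 6, which is impossible since 9 > 6. No point satisfies all constraints.

Infeasible: no point satisfies all constraints simultaneously.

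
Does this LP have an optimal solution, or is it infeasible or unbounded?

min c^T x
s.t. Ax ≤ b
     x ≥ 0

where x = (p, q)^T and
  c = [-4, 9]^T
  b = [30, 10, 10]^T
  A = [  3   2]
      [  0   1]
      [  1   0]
The point (10, 0) satisfies every constraint, so the LP is feasible; the constraints give p ≤ 10 and q ≤ 10, which with p, q ≥ 0 keep the feasible region inside a bounded box. A feasible, bounded LP attains a finite optimum at a vertex.

Evaluating z = -4p + 9q at each vertex:
  (0, 0): z = 0
  (10, 0): z = -40
  (3.333, 10): z = 76.67
  (0, 10): z = 90

Bounded optimum: z* = -40 at (10, 0).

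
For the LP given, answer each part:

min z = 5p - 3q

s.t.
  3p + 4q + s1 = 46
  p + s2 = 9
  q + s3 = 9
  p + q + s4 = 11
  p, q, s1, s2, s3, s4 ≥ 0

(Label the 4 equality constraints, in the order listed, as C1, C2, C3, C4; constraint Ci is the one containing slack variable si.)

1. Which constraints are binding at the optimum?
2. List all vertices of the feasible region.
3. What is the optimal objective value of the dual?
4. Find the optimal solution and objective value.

1. C3, p ≥ 0
2. (0, 0), (9, 0), (9, 2), (2, 9), (0, 9)
3. -27 (by strong duality, equal to the primal optimum)
4. p = 0, q = 9, z = -27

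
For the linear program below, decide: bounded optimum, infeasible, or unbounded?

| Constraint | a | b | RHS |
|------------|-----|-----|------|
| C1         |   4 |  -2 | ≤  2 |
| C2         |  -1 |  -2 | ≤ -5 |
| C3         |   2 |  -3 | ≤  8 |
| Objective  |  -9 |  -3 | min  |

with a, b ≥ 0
Feasible point: (0, 3) satisfies every constraint, so the LP is feasible.
Direction d = (0, 1): for each constraint row a, a·d ≤ 0 —
  (4)(0) + (-2)(1) = -2 ≤ 0
  (-1)(0) + (-2)(1) = -2 ≤ 0
  (2)(0) + (-3)(1) = -3 ≤ 0
and d ≥ 0, so (0, 3) + t·d stays feasible for every t ≥ 0. Along this ray z = -9a - 3b changes by -3 per unit t, so z → −∞.

Unbounded — the objective can decrease without bound over the feasible region.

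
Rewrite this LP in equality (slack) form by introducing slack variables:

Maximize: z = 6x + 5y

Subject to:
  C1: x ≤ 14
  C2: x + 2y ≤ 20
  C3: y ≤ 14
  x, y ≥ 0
max z = 6x + 5y

s.t.
  x + s1 = 14
  x + 2y + s2 = 20
  y + s3 = 14
  x, y, s1, s2, s3 ≥ 0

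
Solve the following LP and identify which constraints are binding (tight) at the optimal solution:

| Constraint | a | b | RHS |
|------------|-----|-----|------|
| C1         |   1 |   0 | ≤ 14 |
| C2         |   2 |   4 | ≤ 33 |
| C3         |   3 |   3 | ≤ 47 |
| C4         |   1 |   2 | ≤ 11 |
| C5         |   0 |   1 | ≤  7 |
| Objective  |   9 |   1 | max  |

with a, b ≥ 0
Optimal: a = 11, b = 0
Slack at optimum:
  C1: slack = 3
  C2: slack = 11
  C3: slack = 14
  C4: slack = 0 (binding)
  C5: slack = 7
  a ≥ 0: a = 11
  b ≥ 0: b = 0 (binding)
Binding constraints: C4, b ≥ 0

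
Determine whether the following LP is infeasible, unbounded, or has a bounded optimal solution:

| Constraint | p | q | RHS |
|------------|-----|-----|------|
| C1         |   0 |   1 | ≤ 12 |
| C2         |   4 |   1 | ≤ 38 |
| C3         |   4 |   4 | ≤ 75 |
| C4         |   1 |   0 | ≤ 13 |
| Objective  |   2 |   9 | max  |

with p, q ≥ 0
The point (6.5, 12) satisfies every constraint, so the LP is feasible; the constraints give p ≤ 13 and q ≤ 12, which with p, q ≥ 0 keep the feasible region inside a bounded box. A feasible, bounded LP attains a finite optimum at a vertex.

Evaluating z = 2p + 9q at each vertex:
  (0, 0): z = 0
  (9.5, 0): z = 19
  (6.5, 12): z = 121
  (0, 12): z = 108

Feasible with finite optimum z* = 121 at (6.5, 12).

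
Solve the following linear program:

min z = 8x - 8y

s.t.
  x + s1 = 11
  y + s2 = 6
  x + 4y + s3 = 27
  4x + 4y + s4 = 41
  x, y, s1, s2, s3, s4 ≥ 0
x = 0, y = 6, z = -48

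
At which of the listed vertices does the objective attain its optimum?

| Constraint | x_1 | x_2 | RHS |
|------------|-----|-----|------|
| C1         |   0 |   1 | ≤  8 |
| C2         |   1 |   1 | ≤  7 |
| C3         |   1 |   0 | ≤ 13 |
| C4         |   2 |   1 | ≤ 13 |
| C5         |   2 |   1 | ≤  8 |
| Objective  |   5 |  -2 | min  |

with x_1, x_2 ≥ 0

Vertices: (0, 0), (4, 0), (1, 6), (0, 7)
Evaluating z = 5x_1 - 2x_2 at each vertex:
  (0, 0): z = 0
  (4, 0): z = 20
  (1, 6): z = -7
  (0, 7): z = -14

The smallest value is z = -14, attained at (0, 7).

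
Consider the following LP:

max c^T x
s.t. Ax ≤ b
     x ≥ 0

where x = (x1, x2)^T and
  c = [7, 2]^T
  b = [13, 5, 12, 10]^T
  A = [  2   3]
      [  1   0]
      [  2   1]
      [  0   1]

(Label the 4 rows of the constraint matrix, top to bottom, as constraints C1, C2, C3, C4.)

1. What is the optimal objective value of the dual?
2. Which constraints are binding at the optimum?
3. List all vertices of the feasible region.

1. 37 (by strong duality, equal to the primal optimum)
2. C1, C2
3. (0, 0), (5, 0), (5, 1), (0, 4.333)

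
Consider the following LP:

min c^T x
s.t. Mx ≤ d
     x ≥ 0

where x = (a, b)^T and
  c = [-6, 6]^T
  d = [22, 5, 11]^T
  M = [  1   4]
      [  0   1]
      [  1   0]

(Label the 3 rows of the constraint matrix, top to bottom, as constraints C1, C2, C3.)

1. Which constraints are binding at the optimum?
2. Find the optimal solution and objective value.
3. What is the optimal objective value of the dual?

1. C3, b ≥ 0
2. a = 11, b = 0, z = -66
3. -66 (by strong duality, equal to the primal optimum)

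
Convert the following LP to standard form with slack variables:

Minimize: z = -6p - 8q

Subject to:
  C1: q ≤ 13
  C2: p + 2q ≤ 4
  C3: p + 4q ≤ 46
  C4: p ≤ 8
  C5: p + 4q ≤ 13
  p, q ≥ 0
min z = -6p - 8q

s.t.
  q + s1 = 13
  p + 2q + s2 = 4
  p + 4q + s3 = 46
  p + s4 = 8
  p + 4q + s5 = 13
  p, q, s1, s2, s3, s4, s5 ≥ 0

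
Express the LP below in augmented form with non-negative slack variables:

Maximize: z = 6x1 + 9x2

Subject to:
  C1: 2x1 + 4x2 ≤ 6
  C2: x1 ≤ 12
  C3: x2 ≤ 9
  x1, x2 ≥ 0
max z = 6x1 + 9x2

s.t.
  2x1 + 4x2 + s1 = 6
  x1 + s2 = 12
  x2 + s3 = 9
  x1, x2, s1, s2, s3 ≥ 0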